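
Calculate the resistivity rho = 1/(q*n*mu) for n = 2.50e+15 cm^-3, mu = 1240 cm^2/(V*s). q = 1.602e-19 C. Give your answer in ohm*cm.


Step 1: sigma = q * n * mu = 1.602e-19 * 2.50e+15 * 1240 = 4.96620e-01 S/cm
Step 2: rho = 1 / sigma = 1 / 4.96620e-01 = 2.014 ohm*cm

2.014


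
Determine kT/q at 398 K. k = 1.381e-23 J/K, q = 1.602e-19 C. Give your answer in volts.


Step 1: kT = 1.381e-23 * 398 = 5.49638e-21 J
Step 2: Vt = kT/q = 5.49638e-21 / 1.602e-19
Step 3: Vt = 0.03431 V

0.03431


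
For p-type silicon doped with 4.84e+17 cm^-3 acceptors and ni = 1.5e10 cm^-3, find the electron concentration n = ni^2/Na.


Step 1: Majority hole concentration p ≈ Na = 4.84e+17 cm^-3
Step 2: n = ni^2 / Na = (1.5e10)^2 / 4.84e+17
Step 3: n = 4.65e+02 cm^-3

4.65e+02


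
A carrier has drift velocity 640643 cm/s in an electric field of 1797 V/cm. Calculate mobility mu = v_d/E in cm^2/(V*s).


Step 1: mu = v_d / E
Step 2: mu = 640643 / 1797
Step 3: mu = 356.51 cm^2/(V*s)

356.51


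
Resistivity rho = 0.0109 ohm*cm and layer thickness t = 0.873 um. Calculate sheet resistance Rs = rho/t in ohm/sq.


Step 1: Convert thickness to cm: t = 0.873 um = 8.7300e-05 cm
Step 2: Rs = rho / t = 0.0109 / 8.7300e-05
Step 3: Rs = 124.9 ohm/sq

124.9


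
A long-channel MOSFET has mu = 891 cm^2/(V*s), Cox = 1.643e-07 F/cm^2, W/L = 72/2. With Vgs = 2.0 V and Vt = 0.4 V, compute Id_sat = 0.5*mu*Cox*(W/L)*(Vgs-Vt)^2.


Step 1: Overdrive voltage Vov = Vgs - Vt = 2.0 - 0.4 = 1.6 V
Step 2: W/L = 72/2 = 36
Step 3: Id = 0.5 * 891 * 1.643e-07 * 36 * 1.6^2
Step 4: Id = 6.75e-03 A

6.75e-03


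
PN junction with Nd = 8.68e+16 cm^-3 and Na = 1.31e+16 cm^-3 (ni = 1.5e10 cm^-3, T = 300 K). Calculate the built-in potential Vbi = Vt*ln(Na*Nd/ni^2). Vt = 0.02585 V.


Step 1: Compute Na*Nd/ni^2 = 1.31e+16 * 8.68e+16 / (1.5e10)^2 = 5.0537e+12
Step 2: ln(5.0537e+12) = 29.2511
Step 3: Vbi = 0.02585 * 29.2511 = 0.756 V

0.756


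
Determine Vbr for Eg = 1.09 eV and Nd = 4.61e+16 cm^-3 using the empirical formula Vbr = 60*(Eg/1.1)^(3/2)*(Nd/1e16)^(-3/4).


Step 1: Eg/1.1 = 1.09/1.1 = 0.990909
Step 2: (Eg/1.1)^1.5 = 0.990909^1.5 = 0.986395
Step 3: (Nd/1e16)^(-0.75) = (4.61)^(-0.75) = 0.317852
Step 4: Vbr = 60 * 0.986395 * 0.317852 = 18.8 V

18.8


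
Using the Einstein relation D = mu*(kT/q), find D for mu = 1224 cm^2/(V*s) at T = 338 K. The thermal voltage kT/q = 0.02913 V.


Step 1: D = mu * (kT/q)
Step 2: D = 1224 * 0.02913
Step 3: D = 35.66 cm^2/s

35.66


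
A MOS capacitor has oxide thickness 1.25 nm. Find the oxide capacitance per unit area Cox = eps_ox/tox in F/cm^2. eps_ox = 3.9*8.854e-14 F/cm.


Step 1: eps_ox = 3.9 * 8.854e-14 = 3.45306e-13 F/cm
Step 2: tox in cm = 1.25 nm * 1e-7 = 1.2500e-07 cm
Step 3: Cox = 3.45306e-13 / 1.2500e-07 = 2.76e-06 F/cm^2

2.76e-06


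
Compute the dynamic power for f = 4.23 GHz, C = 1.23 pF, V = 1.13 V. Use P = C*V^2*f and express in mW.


Step 1: V^2 = 1.13^2 = 1.2769 V^2
Step 2: P = C*V^2*f = 1.23e-12 F * 1.2769 * 4.23e9 Hz
Step 3: P = 6.64358301e-03 W
Step 4: P = 6.644 mW

6.644


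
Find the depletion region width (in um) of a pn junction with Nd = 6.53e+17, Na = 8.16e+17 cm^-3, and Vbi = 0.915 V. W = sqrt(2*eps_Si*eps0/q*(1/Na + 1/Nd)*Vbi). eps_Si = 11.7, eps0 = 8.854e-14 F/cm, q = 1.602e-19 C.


Step 1: 1/Na + 1/Nd = 1/8.16e+17 + 1/6.53e+17 = 2.75688e-18
Step 2: 2*eps*eps0/q = 2*11.7*8.854e-14/1.602e-19 = 1.293281e+07
Step 3: W^2 = 1.293281e+07 * 2.75688e-18 * 0.915 = 3.26236e-11
Step 4: W = sqrt(3.26236e-11) = 5.712e-06 cm = 0.05712 um

0.05712


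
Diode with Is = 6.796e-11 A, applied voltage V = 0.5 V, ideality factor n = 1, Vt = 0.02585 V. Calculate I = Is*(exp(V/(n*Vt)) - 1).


Step 1: V/(n*Vt) = 0.5/(1*0.02585) = 19.3424
Step 2: exp(19.3424) = 2.5136e+08
Step 3: I = 6.796e-11 * (2.5136e+08 - 1) = 1.71e-02 A

1.71e-02


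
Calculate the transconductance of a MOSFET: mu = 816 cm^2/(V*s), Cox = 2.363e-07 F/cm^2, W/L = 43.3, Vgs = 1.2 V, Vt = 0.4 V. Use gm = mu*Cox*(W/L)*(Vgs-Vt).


Step 1: Vov = Vgs - Vt = 1.2 - 0.4 = 0.8 V
Step 2: gm = mu * Cox * (W/L) * Vov
Step 3: gm = 816 * 2.363e-07 * 43.3 * 0.8 = 6.68e-03 S

6.68e-03


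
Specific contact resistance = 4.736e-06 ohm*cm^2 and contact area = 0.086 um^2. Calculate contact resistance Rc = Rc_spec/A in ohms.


Step 1: Convert area to cm^2: 0.086 um^2 = 8.6000e-10 cm^2
Step 2: Rc = Rc_spec / A = 4.736e-06 / 8.6000e-10
Step 3: Rc = 5.51e+03 ohms

5.51e+03


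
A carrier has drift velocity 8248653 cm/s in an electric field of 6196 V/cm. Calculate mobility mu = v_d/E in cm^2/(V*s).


Step 1: mu = v_d / E
Step 2: mu = 8248653 / 6196
Step 3: mu = 1331.29 cm^2/(V*s)

1331.29


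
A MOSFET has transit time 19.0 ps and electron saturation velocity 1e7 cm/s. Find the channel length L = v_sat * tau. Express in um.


Step 1: tau in seconds = 19.0 ps * 1e-12 = 1.9000e-11 s
Step 2: L = v_sat * tau = 1e7 * 1.9000e-11 = 1.9000e-04 cm
Step 3: L in um = 1.9000e-04 * 1e4 = 1.9 um

1.9


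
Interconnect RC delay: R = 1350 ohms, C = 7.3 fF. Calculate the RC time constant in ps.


Step 1: tau = R * C
Step 2: tau = 1350 * 7.3 fF = 1350 * 7.3e-15 F
Step 3: tau = 9.855e-12 s = 9.855 ps

9.855


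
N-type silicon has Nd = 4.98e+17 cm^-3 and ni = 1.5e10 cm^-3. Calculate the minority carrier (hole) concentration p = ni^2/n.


Step 1: Since Nd >> ni, n ≈ Nd = 4.98e+17 cm^-3
Step 2: p = ni^2 / n = (1.5e10)^2 / 4.98e+17
Step 3: p = 2.25e20 / 4.98e+17 = 4.52e+02 cm^-3

4.52e+02


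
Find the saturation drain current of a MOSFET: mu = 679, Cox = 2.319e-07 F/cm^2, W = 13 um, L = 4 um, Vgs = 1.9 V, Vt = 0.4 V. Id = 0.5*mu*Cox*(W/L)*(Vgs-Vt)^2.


Step 1: Overdrive voltage Vov = Vgs - Vt = 1.9 - 0.4 = 1.5 V
Step 2: W/L = 13/4 = 3.25
Step 3: Id = 0.5 * 679 * 2.319e-07 * 3.25 * 1.5^2
Step 4: Id = 5.76e-04 A

5.76e-04


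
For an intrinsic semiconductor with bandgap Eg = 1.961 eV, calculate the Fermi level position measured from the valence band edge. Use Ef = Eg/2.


Step 1: For an intrinsic semiconductor, the Fermi level sits at midgap.
Step 2: Ef = Eg / 2 = 1.961 / 2 = 0.9805 eV

0.9805


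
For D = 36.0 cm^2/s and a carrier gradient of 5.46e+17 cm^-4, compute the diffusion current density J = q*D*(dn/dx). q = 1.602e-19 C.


Step 1: J = q * D * (dn/dx)
Step 2: J = 1.602e-19 * 36.0 * 5.46e+17
Step 3: J = 3.15e+00 A/cm^2

3.15e+00


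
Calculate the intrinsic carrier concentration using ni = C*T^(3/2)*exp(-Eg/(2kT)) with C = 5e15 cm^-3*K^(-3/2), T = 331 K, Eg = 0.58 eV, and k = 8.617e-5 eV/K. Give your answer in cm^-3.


Step 1: Compute kT = 8.617e-5 * 331 = 0.02852227 eV
Step 2: Exponent = -Eg/(2kT) = -0.58/(2*0.02852227) = -10.16749
Step 3: T^(3/2) = 331^1.5 = 6022.02
Step 4: ni = 5e15 * 6022.02 * exp(-10.16749) = 1.16e+15 cm^-3

1.16e+15


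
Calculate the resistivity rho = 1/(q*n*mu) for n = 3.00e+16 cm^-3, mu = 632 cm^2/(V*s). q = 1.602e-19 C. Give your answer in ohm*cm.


Step 1: sigma = q * n * mu = 1.602e-19 * 3.00e+16 * 632 = 3.03739e+00 S/cm
Step 2: rho = 1 / sigma = 1 / 3.03739e+00 = 0.3292 ohm*cm

0.3292


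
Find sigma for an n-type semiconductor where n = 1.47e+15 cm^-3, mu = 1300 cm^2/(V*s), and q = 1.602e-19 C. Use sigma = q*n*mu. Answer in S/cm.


Step 1: sigma = q * n * mu
Step 2: sigma = 1.602e-19 * 1.47e+15 * 1300
Step 3: sigma = 3.061e-01 S/cm

3.061e-01


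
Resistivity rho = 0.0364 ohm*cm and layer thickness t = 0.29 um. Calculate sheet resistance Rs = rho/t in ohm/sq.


Step 1: Convert thickness to cm: t = 0.29 um = 2.9000e-05 cm
Step 2: Rs = rho / t = 0.0364 / 2.9000e-05
Step 3: Rs = 1255.2 ohm/sq

1255.2


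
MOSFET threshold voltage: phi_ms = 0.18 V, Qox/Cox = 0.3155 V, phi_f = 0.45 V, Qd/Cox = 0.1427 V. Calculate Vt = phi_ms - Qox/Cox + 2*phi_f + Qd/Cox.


Step 1: Vt = phi_ms - Qox/Cox + 2*phi_f + Qd/Cox
Step 2: Vt = 0.18 - 0.3155 + 2*0.45 + 0.1427
Step 3: Vt = 0.18 - 0.3155 + 0.9 + 0.1427
Step 4: Vt = 0.9072 V

0.9072


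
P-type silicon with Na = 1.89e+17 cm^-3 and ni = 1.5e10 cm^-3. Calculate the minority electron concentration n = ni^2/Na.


Step 1: Majority hole concentration p ≈ Na = 1.89e+17 cm^-3
Step 2: n = ni^2 / Na = (1.5e10)^2 / 1.89e+17
Step 3: n = 1.19e+03 cm^-3

1.19e+03


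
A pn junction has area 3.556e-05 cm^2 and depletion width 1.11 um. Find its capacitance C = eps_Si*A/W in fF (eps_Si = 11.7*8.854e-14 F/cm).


Step 1: eps_Si = 11.7 * 8.854e-14 = 1.035918e-12 F/cm
Step 2: W in cm = 1.11 * 1e-4 = 1.11e-04 cm
Step 3: C = 1.035918e-12 * 3.556e-05 / 1.11e-04 = 3.318671e-13 F
Step 4: C = 331.87 fF

331.87


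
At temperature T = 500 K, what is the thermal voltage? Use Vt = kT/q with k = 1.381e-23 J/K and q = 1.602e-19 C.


Step 1: kT = 1.381e-23 * 500 = 6.905e-21 J
Step 2: Vt = kT/q = 6.905e-21 / 1.602e-19
Step 3: Vt = 0.0431 V

0.0431


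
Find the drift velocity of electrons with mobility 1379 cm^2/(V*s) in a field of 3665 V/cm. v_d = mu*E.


Step 1: v_d = mu * E
Step 2: v_d = 1379 * 3665 = 5054035
Step 3: v_d = 5.05e+06 cm/s

5.05e+06


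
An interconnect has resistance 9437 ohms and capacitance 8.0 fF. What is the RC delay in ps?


Step 1: tau = R * C
Step 2: tau = 9437 * 8.0 fF = 9437 * 8.0e-15 F
Step 3: tau = 7.5496e-11 s = 75.496 ps

75.496


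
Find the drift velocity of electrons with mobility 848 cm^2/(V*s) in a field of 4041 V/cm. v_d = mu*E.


Step 1: v_d = mu * E
Step 2: v_d = 848 * 4041 = 3426768
Step 3: v_d = 3.43e+06 cm/s

3.43e+06


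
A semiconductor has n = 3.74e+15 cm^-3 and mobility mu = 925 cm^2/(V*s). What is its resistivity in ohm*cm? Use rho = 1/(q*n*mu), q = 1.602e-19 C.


Step 1: sigma = q * n * mu = 1.602e-19 * 3.74e+15 * 925 = 5.54212e-01 S/cm
Step 2: rho = 1 / sigma = 1 / 5.54212e-01 = 1.804 ohm*cm

1.804


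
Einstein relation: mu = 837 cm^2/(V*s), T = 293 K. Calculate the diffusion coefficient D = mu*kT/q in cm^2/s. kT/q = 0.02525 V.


Step 1: D = mu * (kT/q)
Step 2: D = 837 * 0.02525
Step 3: D = 21.13 cm^2/s

21.13


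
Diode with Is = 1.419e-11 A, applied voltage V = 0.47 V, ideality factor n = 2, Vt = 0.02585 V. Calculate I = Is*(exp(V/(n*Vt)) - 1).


Step 1: V/(n*Vt) = 0.47/(2*0.02585) = 9.0909
Step 2: exp(9.0909) = 8.8742e+03
Step 3: I = 1.419e-11 * (8.8742e+03 - 1) = 1.26e-07 A

1.26e-07


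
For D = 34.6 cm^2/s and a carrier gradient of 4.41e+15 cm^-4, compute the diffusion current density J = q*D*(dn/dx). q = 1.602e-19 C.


Step 1: J = q * D * (dn/dx)
Step 2: J = 1.602e-19 * 34.6 * 4.41e+15
Step 3: J = 2.44e-02 A/cm^2

2.44e-02


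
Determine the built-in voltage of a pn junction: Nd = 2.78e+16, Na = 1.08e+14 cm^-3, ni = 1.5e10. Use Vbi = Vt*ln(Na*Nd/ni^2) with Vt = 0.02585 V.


Step 1: Compute Na*Nd/ni^2 = 1.08e+14 * 2.78e+16 / (1.5e10)^2 = 1.3344e+10
Step 2: ln(1.3344e+10) = 23.3143
Step 3: Vbi = 0.02585 * 23.3143 = 0.603 V

0.603


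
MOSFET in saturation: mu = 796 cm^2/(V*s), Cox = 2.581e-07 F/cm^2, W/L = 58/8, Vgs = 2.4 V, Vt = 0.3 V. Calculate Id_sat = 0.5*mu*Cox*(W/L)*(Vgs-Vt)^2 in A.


Step 1: Overdrive voltage Vov = Vgs - Vt = 2.4 - 0.3 = 2.1 V
Step 2: W/L = 58/8 = 7.25
Step 3: Id = 0.5 * 796 * 2.581e-07 * 7.25 * 2.1^2
Step 4: Id = 3.28e-03 A

3.28e-03


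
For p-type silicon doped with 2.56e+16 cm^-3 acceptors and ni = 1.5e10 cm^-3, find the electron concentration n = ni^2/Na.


Step 1: Majority hole concentration p ≈ Na = 2.56e+16 cm^-3
Step 2: n = ni^2 / Na = (1.5e10)^2 / 2.56e+16
Step 3: n = 8.79e+03 cm^-3

8.79e+03


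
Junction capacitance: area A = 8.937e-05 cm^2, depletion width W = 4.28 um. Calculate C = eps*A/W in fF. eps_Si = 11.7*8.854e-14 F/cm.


Step 1: eps_Si = 11.7 * 8.854e-14 = 1.035918e-12 F/cm
Step 2: W in cm = 4.28 * 1e-4 = 4.28e-04 cm
Step 3: C = 1.035918e-12 * 8.937e-05 / 4.28e-04 = 2.163084e-13 F
Step 4: C = 216.31 fF

216.31


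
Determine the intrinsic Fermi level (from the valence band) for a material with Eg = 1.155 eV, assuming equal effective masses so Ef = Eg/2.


Step 1: For an intrinsic semiconductor, the Fermi level sits at midgap.
Step 2: Ef = Eg / 2 = 1.155 / 2 = 0.5775 eV

0.5775


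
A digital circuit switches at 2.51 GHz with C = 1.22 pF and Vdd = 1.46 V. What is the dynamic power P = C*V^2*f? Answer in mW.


Step 1: V^2 = 1.46^2 = 2.1316 V^2
Step 2: P = C*V^2*f = 1.22e-12 F * 2.1316 * 2.51e9 Hz
Step 3: P = 6.52738552e-03 W
Step 4: P = 6.527 mW

6.527


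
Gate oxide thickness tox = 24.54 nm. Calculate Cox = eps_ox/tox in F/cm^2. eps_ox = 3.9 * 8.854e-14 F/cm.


Step 1: eps_ox = 3.9 * 8.854e-14 = 3.45306e-13 F/cm
Step 2: tox in cm = 24.54 nm * 1e-7 = 2.4540e-06 cm
Step 3: Cox = 3.45306e-13 / 2.4540e-06 = 1.41e-07 F/cm^2

1.41e-07


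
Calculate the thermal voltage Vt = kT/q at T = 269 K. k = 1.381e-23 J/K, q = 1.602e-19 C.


Step 1: kT = 1.381e-23 * 269 = 3.71489e-21 J
Step 2: Vt = kT/q = 3.71489e-21 / 1.602e-19
Step 3: Vt = 0.02319 V

0.02319


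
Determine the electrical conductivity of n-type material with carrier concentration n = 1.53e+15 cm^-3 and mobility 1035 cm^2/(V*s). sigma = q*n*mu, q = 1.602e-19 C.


Step 1: sigma = q * n * mu
Step 2: sigma = 1.602e-19 * 1.53e+15 * 1035
Step 3: sigma = 2.537e-01 S/cm

2.537e-01


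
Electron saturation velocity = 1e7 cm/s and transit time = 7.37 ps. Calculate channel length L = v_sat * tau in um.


Step 1: tau in seconds = 7.37 ps * 1e-12 = 7.3700e-12 s
Step 2: L = v_sat * tau = 1e7 * 7.3700e-12 = 7.3700e-05 cm
Step 3: L in um = 7.3700e-05 * 1e4 = 0.737 um

0.737


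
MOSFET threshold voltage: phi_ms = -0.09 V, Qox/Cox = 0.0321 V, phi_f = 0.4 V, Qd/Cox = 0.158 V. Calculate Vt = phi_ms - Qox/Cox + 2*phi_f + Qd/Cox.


Step 1: Vt = phi_ms - Qox/Cox + 2*phi_f + Qd/Cox
Step 2: Vt = -0.09 - 0.0321 + 2*0.4 + 0.158
Step 3: Vt = -0.09 - 0.0321 + 0.8 + 0.158
Step 4: Vt = 0.8359 V

0.8359


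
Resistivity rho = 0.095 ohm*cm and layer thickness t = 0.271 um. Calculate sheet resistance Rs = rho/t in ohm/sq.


Step 1: Convert thickness to cm: t = 0.271 um = 2.7100e-05 cm
Step 2: Rs = rho / t = 0.095 / 2.7100e-05
Step 3: Rs = 3505.5 ohm/sq

3505.5


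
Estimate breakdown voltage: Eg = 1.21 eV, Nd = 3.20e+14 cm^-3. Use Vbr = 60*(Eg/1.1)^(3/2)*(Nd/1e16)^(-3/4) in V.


Step 1: Eg/1.1 = 1.21/1.1 = 1.100000
Step 2: (Eg/1.1)^1.5 = 1.100000^1.5 = 1.153690
Step 3: (Nd/1e16)^(-0.75) = (0.032)^(-0.75) = 13.217141
Step 4: Vbr = 60 * 1.153690 * 13.217141 = 914.9 V

914.9


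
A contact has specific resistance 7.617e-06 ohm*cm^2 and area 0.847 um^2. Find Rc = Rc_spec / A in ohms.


Step 1: Convert area to cm^2: 0.847 um^2 = 8.4700e-09 cm^2
Step 2: Rc = Rc_spec / A = 7.617e-06 / 8.4700e-09
Step 3: Rc = 8.99e+02 ohms

8.99e+02


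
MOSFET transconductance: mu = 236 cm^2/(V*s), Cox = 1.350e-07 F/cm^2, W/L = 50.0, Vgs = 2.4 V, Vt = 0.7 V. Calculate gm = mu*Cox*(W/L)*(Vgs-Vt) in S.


Step 1: Vov = Vgs - Vt = 2.4 - 0.7 = 1.7 V
Step 2: gm = mu * Cox * (W/L) * Vov
Step 3: gm = 236 * 1.350e-07 * 50.0 * 1.7 = 2.71e-03 S

2.71e-03


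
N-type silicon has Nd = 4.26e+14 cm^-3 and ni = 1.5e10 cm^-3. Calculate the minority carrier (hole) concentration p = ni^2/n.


Step 1: Since Nd >> ni, n ≈ Nd = 4.26e+14 cm^-3
Step 2: p = ni^2 / n = (1.5e10)^2 / 4.26e+14
Step 3: p = 2.25e20 / 4.26e+14 = 5.28e+05 cm^-3

5.28e+05


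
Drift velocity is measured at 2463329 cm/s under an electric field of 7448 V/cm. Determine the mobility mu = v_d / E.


Step 1: mu = v_d / E
Step 2: mu = 2463329 / 7448
Step 3: mu = 330.74 cm^2/(V*s)

330.74


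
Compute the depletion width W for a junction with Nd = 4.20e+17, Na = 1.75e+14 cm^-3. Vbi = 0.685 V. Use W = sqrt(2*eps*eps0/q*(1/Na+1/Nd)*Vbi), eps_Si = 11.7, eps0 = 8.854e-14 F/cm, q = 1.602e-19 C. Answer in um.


Step 1: 1/Na + 1/Nd = 1/1.75e+14 + 1/4.20e+17 = 5.71667e-15
Step 2: 2*eps*eps0/q = 2*11.7*8.854e-14/1.602e-19 = 1.293281e+07
Step 3: W^2 = 1.293281e+07 * 5.71667e-15 * 0.685 = 5.06438e-08
Step 4: W = sqrt(5.06438e-08) = 2.250e-04 cm = 2.25 um

2.25


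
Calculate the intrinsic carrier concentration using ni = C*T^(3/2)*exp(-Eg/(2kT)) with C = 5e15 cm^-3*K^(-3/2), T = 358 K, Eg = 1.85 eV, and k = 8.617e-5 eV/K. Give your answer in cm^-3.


Step 1: Compute kT = 8.617e-5 * 358 = 0.03084886 eV
Step 2: Exponent = -Eg/(2kT) = -1.85/(2*0.03084886) = -29.98490
Step 3: T^(3/2) = 358^1.5 = 6773.68
Step 4: ni = 5e15 * 6773.68 * exp(-29.98490) = 3.22e+06 cm^-3

3.22e+06


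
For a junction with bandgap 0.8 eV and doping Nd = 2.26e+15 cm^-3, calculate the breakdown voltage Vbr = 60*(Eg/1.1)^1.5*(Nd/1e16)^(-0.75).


Step 1: Eg/1.1 = 0.8/1.1 = 0.727273
Step 2: (Eg/1.1)^1.5 = 0.727273^1.5 = 0.620221
Step 3: (Nd/1e16)^(-0.75) = (0.226)^(-0.75) = 3.050835
Step 4: Vbr = 60 * 0.620221 * 3.050835 = 113.5 V

113.5


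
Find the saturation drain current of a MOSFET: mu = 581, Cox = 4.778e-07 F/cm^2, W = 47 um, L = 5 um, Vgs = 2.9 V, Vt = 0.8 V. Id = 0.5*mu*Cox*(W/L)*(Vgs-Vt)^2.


Step 1: Overdrive voltage Vov = Vgs - Vt = 2.9 - 0.8 = 2.1 V
Step 2: W/L = 47/5 = 9.4
Step 3: Id = 0.5 * 581 * 4.778e-07 * 9.4 * 2.1^2
Step 4: Id = 5.75e-03 A

5.75e-03


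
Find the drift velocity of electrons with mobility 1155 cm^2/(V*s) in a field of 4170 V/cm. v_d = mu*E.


Step 1: v_d = mu * E
Step 2: v_d = 1155 * 4170 = 4816350
Step 3: v_d = 4.82e+06 cm/s

4.82e+06


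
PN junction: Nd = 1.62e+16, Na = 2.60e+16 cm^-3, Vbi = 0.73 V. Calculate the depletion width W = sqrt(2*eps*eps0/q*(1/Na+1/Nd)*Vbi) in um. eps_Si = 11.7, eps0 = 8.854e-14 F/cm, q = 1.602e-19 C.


Step 1: 1/Na + 1/Nd = 1/2.60e+16 + 1/1.62e+16 = 1.00190e-16
Step 2: 2*eps*eps0/q = 2*11.7*8.854e-14/1.602e-19 = 1.293281e+07
Step 3: W^2 = 1.293281e+07 * 1.00190e-16 * 0.73 = 9.45889e-10
Step 4: W = sqrt(9.45889e-10) = 3.076e-05 cm = 0.3076 um

0.3076


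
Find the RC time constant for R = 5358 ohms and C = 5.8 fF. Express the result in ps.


Step 1: tau = R * C
Step 2: tau = 5358 * 5.8 fF = 5358 * 5.8e-15 F
Step 3: tau = 3.10764e-11 s = 31.0764 ps

31.0764


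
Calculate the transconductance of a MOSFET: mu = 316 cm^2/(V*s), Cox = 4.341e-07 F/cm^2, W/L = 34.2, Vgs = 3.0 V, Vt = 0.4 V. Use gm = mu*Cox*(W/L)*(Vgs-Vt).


Step 1: Vov = Vgs - Vt = 3.0 - 0.4 = 2.6 V
Step 2: gm = mu * Cox * (W/L) * Vov
Step 3: gm = 316 * 4.341e-07 * 34.2 * 2.6 = 1.22e-02 S

1.22e-02


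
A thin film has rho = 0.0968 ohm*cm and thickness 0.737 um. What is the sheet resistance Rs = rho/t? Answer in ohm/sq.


Step 1: Convert thickness to cm: t = 0.737 um = 7.3700e-05 cm
Step 2: Rs = rho / t = 0.0968 / 7.3700e-05
Step 3: Rs = 1313.4 ohm/sq

1313.4


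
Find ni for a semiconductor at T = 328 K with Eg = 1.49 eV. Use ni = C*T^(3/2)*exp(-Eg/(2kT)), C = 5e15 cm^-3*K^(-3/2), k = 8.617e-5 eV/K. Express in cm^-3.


Step 1: Compute kT = 8.617e-5 * 328 = 0.02826376 eV
Step 2: Exponent = -Eg/(2kT) = -1.49/(2*0.02826376) = -26.35884
Step 3: T^(3/2) = 328^1.5 = 5940.33
Step 4: ni = 5e15 * 5940.33 * exp(-26.35884) = 1.06e+08 cm^-3

1.06e+08


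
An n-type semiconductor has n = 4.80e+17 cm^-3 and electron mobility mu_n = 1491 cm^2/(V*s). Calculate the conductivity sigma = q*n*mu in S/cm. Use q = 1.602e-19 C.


Step 1: sigma = q * n * mu
Step 2: sigma = 1.602e-19 * 4.80e+17 * 1491
Step 3: sigma = 1.147e+02 S/cm

1.147e+02


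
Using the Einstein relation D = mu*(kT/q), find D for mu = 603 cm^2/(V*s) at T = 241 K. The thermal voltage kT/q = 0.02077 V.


Step 1: D = mu * (kT/q)
Step 2: D = 603 * 0.02077
Step 3: D = 12.52 cm^2/s

12.52


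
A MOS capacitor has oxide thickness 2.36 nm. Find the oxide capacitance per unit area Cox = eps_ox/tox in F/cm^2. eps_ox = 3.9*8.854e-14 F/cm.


Step 1: eps_ox = 3.9 * 8.854e-14 = 3.45306e-13 F/cm
Step 2: tox in cm = 2.36 nm * 1e-7 = 2.3600e-07 cm
Step 3: Cox = 3.45306e-13 / 2.3600e-07 = 1.46e-06 F/cm^2

1.46e-06


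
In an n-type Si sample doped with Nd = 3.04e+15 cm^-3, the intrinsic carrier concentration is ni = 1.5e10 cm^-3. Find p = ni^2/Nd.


Step 1: Since Nd >> ni, n ≈ Nd = 3.04e+15 cm^-3
Step 2: p = ni^2 / n = (1.5e10)^2 / 3.04e+15
Step 3: p = 2.25e20 / 3.04e+15 = 7.40e+04 cm^-3

7.40e+04


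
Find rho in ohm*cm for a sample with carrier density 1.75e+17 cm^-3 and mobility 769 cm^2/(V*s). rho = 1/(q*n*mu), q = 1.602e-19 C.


Step 1: sigma = q * n * mu = 1.602e-19 * 1.75e+17 * 769 = 2.15589e+01 S/cm
Step 2: rho = 1 / sigma = 1 / 2.15589e+01 = 0.04638 ohm*cm

0.04638


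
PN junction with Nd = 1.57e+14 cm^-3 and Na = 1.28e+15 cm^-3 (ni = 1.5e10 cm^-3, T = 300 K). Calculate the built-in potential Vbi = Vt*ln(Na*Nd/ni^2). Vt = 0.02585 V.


Step 1: Compute Na*Nd/ni^2 = 1.28e+15 * 1.57e+14 / (1.5e10)^2 = 8.9316e+08
Step 2: ln(8.9316e+08) = 20.6103
Step 3: Vbi = 0.02585 * 20.6103 = 0.533 V

0.533


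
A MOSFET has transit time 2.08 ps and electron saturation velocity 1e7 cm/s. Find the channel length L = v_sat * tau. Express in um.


Step 1: tau in seconds = 2.08 ps * 1e-12 = 2.0800e-12 s
Step 2: L = v_sat * tau = 1e7 * 2.0800e-12 = 2.0800e-05 cm
Step 3: L in um = 2.0800e-05 * 1e4 = 0.208 um

0.208


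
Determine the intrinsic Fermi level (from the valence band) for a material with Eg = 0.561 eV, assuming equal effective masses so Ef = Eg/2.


Step 1: For an intrinsic semiconductor, the Fermi level sits at midgap.
Step 2: Ef = Eg / 2 = 0.561 / 2 = 0.2805 eV

0.2805


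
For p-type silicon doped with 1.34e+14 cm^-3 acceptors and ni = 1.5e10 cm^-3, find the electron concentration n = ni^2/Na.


Step 1: Majority hole concentration p ≈ Na = 1.34e+14 cm^-3
Step 2: n = ni^2 / Na = (1.5e10)^2 / 1.34e+14
Step 3: n = 1.68e+06 cm^-3

1.68e+06


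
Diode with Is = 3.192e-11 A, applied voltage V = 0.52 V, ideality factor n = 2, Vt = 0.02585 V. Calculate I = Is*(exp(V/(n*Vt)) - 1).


Step 1: V/(n*Vt) = 0.52/(2*0.02585) = 10.0580
Step 2: exp(10.0580) = 2.3342e+04
Step 3: I = 3.192e-11 * (2.3342e+04 - 1) = 7.45e-07 A

7.45e-07


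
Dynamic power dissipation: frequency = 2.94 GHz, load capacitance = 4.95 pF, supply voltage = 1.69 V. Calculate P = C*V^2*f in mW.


Step 1: V^2 = 1.69^2 = 2.8561 V^2
Step 2: P = C*V^2*f = 4.95e-12 F * 2.8561 * 2.94e9 Hz
Step 3: P = 4.15648233e-02 W
Step 4: P = 41.565 mW

41.565


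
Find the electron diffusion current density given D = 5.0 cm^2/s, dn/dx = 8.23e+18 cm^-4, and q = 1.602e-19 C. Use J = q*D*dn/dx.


Step 1: J = q * D * (dn/dx)
Step 2: J = 1.602e-19 * 5.0 * 8.23e+18
Step 3: J = 6.59e+00 A/cm^2

6.59e+00


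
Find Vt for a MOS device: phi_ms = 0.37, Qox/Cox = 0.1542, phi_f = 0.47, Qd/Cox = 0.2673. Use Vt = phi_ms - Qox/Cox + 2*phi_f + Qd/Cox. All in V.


Step 1: Vt = phi_ms - Qox/Cox + 2*phi_f + Qd/Cox
Step 2: Vt = 0.37 - 0.1542 + 2*0.47 + 0.2673
Step 3: Vt = 0.37 - 0.1542 + 0.94 + 0.2673
Step 4: Vt = 1.4231 V

1.4231


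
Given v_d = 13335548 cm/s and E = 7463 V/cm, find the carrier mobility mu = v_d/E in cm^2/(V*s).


Step 1: mu = v_d / E
Step 2: mu = 13335548 / 7463
Step 3: mu = 1786.89 cm^2/(V*s)

1786.89


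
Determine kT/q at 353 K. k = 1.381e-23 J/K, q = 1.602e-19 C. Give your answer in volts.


Step 1: kT = 1.381e-23 * 353 = 4.87493e-21 J
Step 2: Vt = kT/q = 4.87493e-21 / 1.602e-19
Step 3: Vt = 0.03043 V

0.03043


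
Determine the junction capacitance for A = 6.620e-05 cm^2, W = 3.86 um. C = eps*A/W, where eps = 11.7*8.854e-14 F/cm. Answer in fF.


Step 1: eps_Si = 11.7 * 8.854e-14 = 1.035918e-12 F/cm
Step 2: W in cm = 3.86 * 1e-4 = 3.86e-04 cm
Step 3: C = 1.035918e-12 * 6.620e-05 / 3.86e-04 = 1.776626e-13 F
Step 4: C = 177.66 fF

177.66


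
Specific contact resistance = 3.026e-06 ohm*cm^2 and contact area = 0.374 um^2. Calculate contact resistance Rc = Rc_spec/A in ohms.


Step 1: Convert area to cm^2: 0.374 um^2 = 3.7400e-09 cm^2
Step 2: Rc = Rc_spec / A = 3.026e-06 / 3.7400e-09
Step 3: Rc = 8.09e+02 ohms

8.09e+02


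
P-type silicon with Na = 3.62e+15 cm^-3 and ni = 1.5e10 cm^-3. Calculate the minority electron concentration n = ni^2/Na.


Step 1: Majority hole concentration p ≈ Na = 3.62e+15 cm^-3
Step 2: n = ni^2 / Na = (1.5e10)^2 / 3.62e+15
Step 3: n = 6.22e+04 cm^-3

6.22e+04


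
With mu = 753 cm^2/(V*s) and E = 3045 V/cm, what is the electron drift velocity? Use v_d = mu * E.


Step 1: v_d = mu * E
Step 2: v_d = 753 * 3045 = 2292885
Step 3: v_d = 2.29e+06 cm/s

2.29e+06


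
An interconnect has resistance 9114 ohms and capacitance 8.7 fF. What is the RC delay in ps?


Step 1: tau = R * C
Step 2: tau = 9114 * 8.7 fF = 9114 * 8.7e-15 F
Step 3: tau = 7.92918e-11 s = 79.2918 ps

79.2918


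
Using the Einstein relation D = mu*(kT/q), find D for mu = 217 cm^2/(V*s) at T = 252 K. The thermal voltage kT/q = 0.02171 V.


Step 1: D = mu * (kT/q)
Step 2: D = 217 * 0.02171
Step 3: D = 4.71 cm^2/s

4.71


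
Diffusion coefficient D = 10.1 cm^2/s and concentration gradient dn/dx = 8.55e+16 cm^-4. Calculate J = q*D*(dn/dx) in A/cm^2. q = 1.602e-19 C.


Step 1: J = q * D * (dn/dx)
Step 2: J = 1.602e-19 * 10.1 * 8.55e+16
Step 3: J = 1.38e-01 A/cm^2

1.38e-01


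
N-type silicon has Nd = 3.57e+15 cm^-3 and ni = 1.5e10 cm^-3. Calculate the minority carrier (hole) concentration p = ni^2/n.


Step 1: Since Nd >> ni, n ≈ Nd = 3.57e+15 cm^-3
Step 2: p = ni^2 / n = (1.5e10)^2 / 3.57e+15
Step 3: p = 2.25e20 / 3.57e+15 = 6.30e+04 cm^-3

6.30e+04


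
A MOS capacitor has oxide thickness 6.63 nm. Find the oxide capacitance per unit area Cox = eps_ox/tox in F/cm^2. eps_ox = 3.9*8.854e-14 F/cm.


Step 1: eps_ox = 3.9 * 8.854e-14 = 3.45306e-13 F/cm
Step 2: tox in cm = 6.63 nm * 1e-7 = 6.6300e-07 cm
Step 3: Cox = 3.45306e-13 / 6.6300e-07 = 5.21e-07 F/cm^2

5.21e-07


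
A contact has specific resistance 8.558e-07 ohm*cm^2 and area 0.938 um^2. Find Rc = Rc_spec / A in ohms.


Step 1: Convert area to cm^2: 0.938 um^2 = 9.3800e-09 cm^2
Step 2: Rc = Rc_spec / A = 8.558e-07 / 9.3800e-09
Step 3: Rc = 9.12e+01 ohms

9.12e+01


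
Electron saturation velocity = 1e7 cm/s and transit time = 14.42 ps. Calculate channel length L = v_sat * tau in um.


Step 1: tau in seconds = 14.42 ps * 1e-12 = 1.4420e-11 s
Step 2: L = v_sat * tau = 1e7 * 1.4420e-11 = 1.4420e-04 cm
Step 3: L in um = 1.4420e-04 * 1e4 = 1.442 um

1.442


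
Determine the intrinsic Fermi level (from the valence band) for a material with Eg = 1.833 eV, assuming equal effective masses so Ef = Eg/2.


Step 1: For an intrinsic semiconductor, the Fermi level sits at midgap.
Step 2: Ef = Eg / 2 = 1.833 / 2 = 0.9165 eV

0.9165


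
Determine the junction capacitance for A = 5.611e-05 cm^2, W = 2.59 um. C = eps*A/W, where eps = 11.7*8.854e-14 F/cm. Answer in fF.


Step 1: eps_Si = 11.7 * 8.854e-14 = 1.035918e-12 F/cm
Step 2: W in cm = 2.59 * 1e-4 = 2.59e-04 cm
Step 3: C = 1.035918e-12 * 5.611e-05 / 2.59e-04 = 2.244222e-13 F
Step 4: C = 224.42 fF

224.42


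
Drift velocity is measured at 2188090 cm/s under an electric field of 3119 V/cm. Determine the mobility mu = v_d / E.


Step 1: mu = v_d / E
Step 2: mu = 2188090 / 3119
Step 3: mu = 701.54 cm^2/(V*s)

701.54


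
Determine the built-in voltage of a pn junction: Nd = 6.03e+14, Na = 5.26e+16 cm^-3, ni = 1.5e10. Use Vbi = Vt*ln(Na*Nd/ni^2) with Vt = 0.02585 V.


Step 1: Compute Na*Nd/ni^2 = 5.26e+16 * 6.03e+14 / (1.5e10)^2 = 1.4097e+11
Step 2: ln(1.4097e+11) = 25.6718
Step 3: Vbi = 0.02585 * 25.6718 = 0.664 V

0.664


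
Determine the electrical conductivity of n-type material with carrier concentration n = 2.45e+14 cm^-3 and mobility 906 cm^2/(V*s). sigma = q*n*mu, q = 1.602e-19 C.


Step 1: sigma = q * n * mu
Step 2: sigma = 1.602e-19 * 2.45e+14 * 906
Step 3: sigma = 3.556e-02 S/cm

3.556e-02


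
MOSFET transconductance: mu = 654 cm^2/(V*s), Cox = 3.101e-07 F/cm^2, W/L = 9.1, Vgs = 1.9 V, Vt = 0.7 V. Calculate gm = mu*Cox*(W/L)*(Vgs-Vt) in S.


Step 1: Vov = Vgs - Vt = 1.9 - 0.7 = 1.2 V
Step 2: gm = mu * Cox * (W/L) * Vov
Step 3: gm = 654 * 3.101e-07 * 9.1 * 1.2 = 2.21e-03 S

2.21e-03


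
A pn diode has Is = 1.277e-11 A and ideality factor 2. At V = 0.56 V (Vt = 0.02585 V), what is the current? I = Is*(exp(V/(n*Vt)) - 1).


Step 1: V/(n*Vt) = 0.56/(2*0.02585) = 10.8317
Step 2: exp(10.8317) = 5.0600e+04
Step 3: I = 1.277e-11 * (5.0600e+04 - 1) = 6.46e-07 A

6.46e-07


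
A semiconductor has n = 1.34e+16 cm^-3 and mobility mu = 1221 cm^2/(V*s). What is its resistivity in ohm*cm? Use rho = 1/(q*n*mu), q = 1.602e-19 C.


Step 1: sigma = q * n * mu = 1.602e-19 * 1.34e+16 * 1221 = 2.62110e+00 S/cm
Step 2: rho = 1 / sigma = 1 / 2.62110e+00 = 0.3815 ohm*cm

0.3815


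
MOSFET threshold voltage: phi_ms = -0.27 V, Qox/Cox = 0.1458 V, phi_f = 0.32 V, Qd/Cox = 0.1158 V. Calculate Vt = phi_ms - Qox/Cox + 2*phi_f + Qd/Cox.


Step 1: Vt = phi_ms - Qox/Cox + 2*phi_f + Qd/Cox
Step 2: Vt = -0.27 - 0.1458 + 2*0.32 + 0.1158
Step 3: Vt = -0.27 - 0.1458 + 0.64 + 0.1158
Step 4: Vt = 0.34 V

0.34


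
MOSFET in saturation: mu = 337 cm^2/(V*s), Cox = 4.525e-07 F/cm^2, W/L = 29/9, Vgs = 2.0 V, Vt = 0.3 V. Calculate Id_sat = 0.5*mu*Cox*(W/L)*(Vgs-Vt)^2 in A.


Step 1: Overdrive voltage Vov = Vgs - Vt = 2.0 - 0.3 = 1.7 V
Step 2: W/L = 29/9 = 3.22222
Step 3: Id = 0.5 * 337 * 4.525e-07 * 3.22222 * 1.7^2
Step 4: Id = 7.10e-04 A

7.10e-04


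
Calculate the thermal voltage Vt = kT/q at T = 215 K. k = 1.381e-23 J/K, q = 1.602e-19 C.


Step 1: kT = 1.381e-23 * 215 = 2.96915e-21 J
Step 2: Vt = kT/q = 2.96915e-21 / 1.602e-19
Step 3: Vt = 0.01853 V

0.01853


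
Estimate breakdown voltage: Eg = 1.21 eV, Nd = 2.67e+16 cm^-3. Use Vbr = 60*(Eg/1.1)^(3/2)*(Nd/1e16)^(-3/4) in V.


Step 1: Eg/1.1 = 1.21/1.1 = 1.100000
Step 2: (Eg/1.1)^1.5 = 1.100000^1.5 = 1.153690
Step 3: (Nd/1e16)^(-0.75) = (2.67)^(-0.75) = 0.478759
Step 4: Vbr = 60 * 1.153690 * 0.478759 = 33.1 V

33.1


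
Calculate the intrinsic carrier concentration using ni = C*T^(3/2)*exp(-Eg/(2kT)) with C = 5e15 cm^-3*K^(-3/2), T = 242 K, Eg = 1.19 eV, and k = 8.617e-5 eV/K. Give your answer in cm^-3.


Step 1: Compute kT = 8.617e-5 * 242 = 0.02085314 eV
Step 2: Exponent = -Eg/(2kT) = -1.19/(2*0.02085314) = -28.53287
Step 3: T^(3/2) = 242^1.5 = 3764.64
Step 4: ni = 5e15 * 3764.64 * exp(-28.53287) = 7.64e+06 cm^-3

7.64e+06


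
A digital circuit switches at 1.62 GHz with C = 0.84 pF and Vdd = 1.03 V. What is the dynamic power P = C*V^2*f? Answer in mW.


Step 1: V^2 = 1.03^2 = 1.0609 V^2
Step 2: P = C*V^2*f = 0.84e-12 F * 1.0609 * 1.62e9 Hz
Step 3: P = 1.44367272e-03 W
Step 4: P = 1.444 mW

1.444


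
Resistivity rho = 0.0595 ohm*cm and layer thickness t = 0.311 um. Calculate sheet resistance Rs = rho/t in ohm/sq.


Step 1: Convert thickness to cm: t = 0.311 um = 3.1100e-05 cm
Step 2: Rs = rho / t = 0.0595 / 3.1100e-05
Step 3: Rs = 1913.2 ohm/sq

1913.2


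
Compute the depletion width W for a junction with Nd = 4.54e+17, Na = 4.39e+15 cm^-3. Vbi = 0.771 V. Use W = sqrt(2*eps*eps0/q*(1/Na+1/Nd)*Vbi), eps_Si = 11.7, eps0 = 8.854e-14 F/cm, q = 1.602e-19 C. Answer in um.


Step 1: 1/Na + 1/Nd = 1/4.39e+15 + 1/4.54e+17 = 2.29993e-16
Step 2: 2*eps*eps0/q = 2*11.7*8.854e-14/1.602e-19 = 1.293281e+07
Step 3: W^2 = 1.293281e+07 * 2.29993e-16 * 0.771 = 2.29331e-09
Step 4: W = sqrt(2.29331e-09) = 4.789e-05 cm = 0.4789 um

0.4789


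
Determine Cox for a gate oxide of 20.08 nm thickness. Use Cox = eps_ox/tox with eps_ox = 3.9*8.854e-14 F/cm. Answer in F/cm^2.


Step 1: eps_ox = 3.9 * 8.854e-14 = 3.45306e-13 F/cm
Step 2: tox in cm = 20.08 nm * 1e-7 = 2.0080e-06 cm
Step 3: Cox = 3.45306e-13 / 2.0080e-06 = 1.72e-07 F/cm^2

1.72e-07


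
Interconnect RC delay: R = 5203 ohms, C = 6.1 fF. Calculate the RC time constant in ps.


Step 1: tau = R * C
Step 2: tau = 5203 * 6.1 fF = 5203 * 6.1e-15 F
Step 3: tau = 3.17383e-11 s = 31.7383 ps

31.7383


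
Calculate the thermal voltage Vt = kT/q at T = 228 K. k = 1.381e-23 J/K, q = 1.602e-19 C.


Step 1: kT = 1.381e-23 * 228 = 3.14868e-21 J
Step 2: Vt = kT/q = 3.14868e-21 / 1.602e-19
Step 3: Vt = 0.01965 V

0.01965


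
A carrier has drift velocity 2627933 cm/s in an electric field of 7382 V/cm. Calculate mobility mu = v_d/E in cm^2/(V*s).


Step 1: mu = v_d / E
Step 2: mu = 2627933 / 7382
Step 3: mu = 355.99 cm^2/(V*s)

355.99


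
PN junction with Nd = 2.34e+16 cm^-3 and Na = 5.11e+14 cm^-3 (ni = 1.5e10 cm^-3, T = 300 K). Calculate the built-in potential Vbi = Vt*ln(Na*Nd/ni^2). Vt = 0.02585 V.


Step 1: Compute Na*Nd/ni^2 = 5.11e+14 * 2.34e+16 / (1.5e10)^2 = 5.3144e+10
Step 2: ln(5.3144e+10) = 24.6963
Step 3: Vbi = 0.02585 * 24.6963 = 0.638 V

0.638


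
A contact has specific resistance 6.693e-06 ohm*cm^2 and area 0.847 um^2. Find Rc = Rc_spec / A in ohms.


Step 1: Convert area to cm^2: 0.847 um^2 = 8.4700e-09 cm^2
Step 2: Rc = Rc_spec / A = 6.693e-06 / 8.4700e-09
Step 3: Rc = 7.90e+02 ohms

7.90e+02


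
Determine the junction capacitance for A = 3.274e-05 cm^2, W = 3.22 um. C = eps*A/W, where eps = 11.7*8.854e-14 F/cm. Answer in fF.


Step 1: eps_Si = 11.7 * 8.854e-14 = 1.035918e-12 F/cm
Step 2: W in cm = 3.22 * 1e-4 = 3.22e-04 cm
Step 3: C = 1.035918e-12 * 3.274e-05 / 3.22e-04 = 1.053291e-13 F
Step 4: C = 105.33 fF

105.33


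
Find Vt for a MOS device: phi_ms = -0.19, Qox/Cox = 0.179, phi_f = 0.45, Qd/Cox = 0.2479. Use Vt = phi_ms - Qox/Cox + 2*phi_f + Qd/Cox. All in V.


Step 1: Vt = phi_ms - Qox/Cox + 2*phi_f + Qd/Cox
Step 2: Vt = -0.19 - 0.179 + 2*0.45 + 0.2479
Step 3: Vt = -0.19 - 0.179 + 0.9 + 0.2479
Step 4: Vt = 0.7789 V

0.7789


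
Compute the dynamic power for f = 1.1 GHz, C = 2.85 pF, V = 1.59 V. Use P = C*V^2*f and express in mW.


Step 1: V^2 = 1.59^2 = 2.5281 V^2
Step 2: P = C*V^2*f = 2.85e-12 F * 2.5281 * 1.1e9 Hz
Step 3: P = 7.9255935e-03 W
Step 4: P = 7.926 mW

7.926


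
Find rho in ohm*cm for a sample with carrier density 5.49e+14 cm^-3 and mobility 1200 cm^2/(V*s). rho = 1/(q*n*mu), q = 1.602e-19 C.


Step 1: sigma = q * n * mu = 1.602e-19 * 5.49e+14 * 1200 = 1.05540e-01 S/cm
Step 2: rho = 1 / sigma = 1 / 1.05540e-01 = 9.475 ohm*cm

9.475


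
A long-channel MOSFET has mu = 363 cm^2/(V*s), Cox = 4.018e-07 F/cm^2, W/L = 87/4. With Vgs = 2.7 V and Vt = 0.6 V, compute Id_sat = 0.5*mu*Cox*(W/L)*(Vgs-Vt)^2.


Step 1: Overdrive voltage Vov = Vgs - Vt = 2.7 - 0.6 = 2.1 V
Step 2: W/L = 87/4 = 21.75
Step 3: Id = 0.5 * 363 * 4.018e-07 * 21.75 * 2.1^2
Step 4: Id = 6.99e-03 A

6.99e-03


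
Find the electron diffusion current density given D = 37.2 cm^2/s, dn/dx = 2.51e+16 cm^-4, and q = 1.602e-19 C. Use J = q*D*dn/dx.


Step 1: J = q * D * (dn/dx)
Step 2: J = 1.602e-19 * 37.2 * 2.51e+16
Step 3: J = 1.50e-01 A/cm^2

1.50e-01


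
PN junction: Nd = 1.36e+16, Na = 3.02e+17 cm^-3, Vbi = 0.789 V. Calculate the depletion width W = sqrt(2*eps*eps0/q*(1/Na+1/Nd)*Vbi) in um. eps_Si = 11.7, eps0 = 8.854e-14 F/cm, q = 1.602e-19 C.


Step 1: 1/Na + 1/Nd = 1/3.02e+17 + 1/1.36e+16 = 7.68407e-17
Step 2: 2*eps*eps0/q = 2*11.7*8.854e-14/1.602e-19 = 1.293281e+07
Step 3: W^2 = 1.293281e+07 * 7.68407e-17 * 0.789 = 7.84082e-10
Step 4: W = sqrt(7.84082e-10) = 2.800e-05 cm = 0.28 um

0.28


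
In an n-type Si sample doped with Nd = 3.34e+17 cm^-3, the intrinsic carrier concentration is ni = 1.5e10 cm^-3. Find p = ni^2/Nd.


Step 1: Since Nd >> ni, n ≈ Nd = 3.34e+17 cm^-3
Step 2: p = ni^2 / n = (1.5e10)^2 / 3.34e+17
Step 3: p = 2.25e20 / 3.34e+17 = 6.74e+02 cm^-3

6.74e+02


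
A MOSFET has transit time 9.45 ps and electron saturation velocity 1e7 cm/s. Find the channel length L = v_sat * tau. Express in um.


Step 1: tau in seconds = 9.45 ps * 1e-12 = 9.4500e-12 s
Step 2: L = v_sat * tau = 1e7 * 9.4500e-12 = 9.4500e-05 cm
Step 3: L in um = 9.4500e-05 * 1e4 = 0.945 um

0.945


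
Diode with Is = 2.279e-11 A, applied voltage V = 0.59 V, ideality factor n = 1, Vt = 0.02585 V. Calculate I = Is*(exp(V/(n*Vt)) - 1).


Step 1: V/(n*Vt) = 0.59/(1*0.02585) = 22.8240
Step 2: exp(22.8240) = 8.1722e+09
Step 3: I = 2.279e-11 * (8.1722e+09 - 1) = 1.86e-01 A

1.86e-01


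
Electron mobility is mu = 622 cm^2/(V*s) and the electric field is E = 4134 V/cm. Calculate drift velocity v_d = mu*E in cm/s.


Step 1: v_d = mu * E
Step 2: v_d = 622 * 4134 = 2571348
Step 3: v_d = 2.57e+06 cm/s

2.57e+06


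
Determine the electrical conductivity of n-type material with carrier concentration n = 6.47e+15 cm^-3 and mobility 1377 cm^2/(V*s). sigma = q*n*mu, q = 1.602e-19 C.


Step 1: sigma = q * n * mu
Step 2: sigma = 1.602e-19 * 6.47e+15 * 1377
Step 3: sigma = 1.427e+00 S/cm

1.427e+00


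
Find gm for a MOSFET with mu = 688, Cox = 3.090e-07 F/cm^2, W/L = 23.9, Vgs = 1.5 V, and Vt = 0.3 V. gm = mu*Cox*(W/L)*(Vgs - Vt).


Step 1: Vov = Vgs - Vt = 1.5 - 0.3 = 1.2 V
Step 2: gm = mu * Cox * (W/L) * Vov
Step 3: gm = 688 * 3.090e-07 * 23.9 * 1.2 = 6.10e-03 S

6.10e-03


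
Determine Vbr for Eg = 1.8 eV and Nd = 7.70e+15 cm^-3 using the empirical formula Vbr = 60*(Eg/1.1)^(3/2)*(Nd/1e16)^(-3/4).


Step 1: Eg/1.1 = 1.8/1.1 = 1.636364
Step 2: (Eg/1.1)^1.5 = 1.636364^1.5 = 2.093244
Step 3: (Nd/1e16)^(-0.75) = (0.77)^(-0.75) = 1.216556
Step 4: Vbr = 60 * 2.093244 * 1.216556 = 152.8 V

152.8


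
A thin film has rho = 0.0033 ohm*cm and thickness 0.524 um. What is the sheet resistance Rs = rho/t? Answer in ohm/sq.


Step 1: Convert thickness to cm: t = 0.524 um = 5.2400e-05 cm
Step 2: Rs = rho / t = 0.0033 / 5.2400e-05
Step 3: Rs = 63.0 ohm/sq

63.0


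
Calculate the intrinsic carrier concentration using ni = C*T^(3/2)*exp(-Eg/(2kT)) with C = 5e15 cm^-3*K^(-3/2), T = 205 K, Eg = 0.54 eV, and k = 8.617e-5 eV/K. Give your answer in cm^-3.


Step 1: Compute kT = 8.617e-5 * 205 = 0.01766485 eV
Step 2: Exponent = -Eg/(2kT) = -0.54/(2*0.01766485) = -15.28459
Step 3: T^(3/2) = 205^1.5 = 2935.15
Step 4: ni = 5e15 * 2935.15 * exp(-15.28459) = 3.38e+12 cm^-3

3.38e+12


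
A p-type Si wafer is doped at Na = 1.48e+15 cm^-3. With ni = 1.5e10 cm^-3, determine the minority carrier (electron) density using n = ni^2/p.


Step 1: Majority hole concentration p ≈ Na = 1.48e+15 cm^-3
Step 2: n = ni^2 / Na = (1.5e10)^2 / 1.48e+15
Step 3: n = 1.52e+05 cm^-3

1.52e+05


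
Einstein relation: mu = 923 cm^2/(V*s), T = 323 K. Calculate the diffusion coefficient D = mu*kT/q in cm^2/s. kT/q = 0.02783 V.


Step 1: D = mu * (kT/q)
Step 2: D = 923 * 0.02783
Step 3: D = 25.69 cm^2/s

25.69


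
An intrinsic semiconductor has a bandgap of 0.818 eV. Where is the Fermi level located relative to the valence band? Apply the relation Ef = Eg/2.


Step 1: For an intrinsic semiconductor, the Fermi level sits at midgap.
Step 2: Ef = Eg / 2 = 0.818 / 2 = 0.409 eV

0.409


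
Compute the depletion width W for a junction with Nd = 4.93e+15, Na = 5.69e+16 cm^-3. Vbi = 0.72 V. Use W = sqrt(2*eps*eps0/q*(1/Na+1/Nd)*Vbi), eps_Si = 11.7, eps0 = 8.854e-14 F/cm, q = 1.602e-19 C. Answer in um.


Step 1: 1/Na + 1/Nd = 1/5.69e+16 + 1/4.93e+15 = 2.20414e-16
Step 2: 2*eps*eps0/q = 2*11.7*8.854e-14/1.602e-19 = 1.293281e+07
Step 3: W^2 = 1.293281e+07 * 2.20414e-16 * 0.72 = 2.05241e-09
Step 4: W = sqrt(2.05241e-09) = 4.530e-05 cm = 0.453 um

0.453


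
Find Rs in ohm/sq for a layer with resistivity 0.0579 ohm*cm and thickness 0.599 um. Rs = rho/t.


Step 1: Convert thickness to cm: t = 0.599 um = 5.9900e-05 cm
Step 2: Rs = rho / t = 0.0579 / 5.9900e-05
Step 3: Rs = 966.6 ohm/sq

966.6


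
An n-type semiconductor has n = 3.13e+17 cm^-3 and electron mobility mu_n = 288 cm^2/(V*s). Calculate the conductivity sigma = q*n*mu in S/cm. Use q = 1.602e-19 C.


Step 1: sigma = q * n * mu
Step 2: sigma = 1.602e-19 * 3.13e+17 * 288
Step 3: sigma = 1.444e+01 S/cm

1.444e+01


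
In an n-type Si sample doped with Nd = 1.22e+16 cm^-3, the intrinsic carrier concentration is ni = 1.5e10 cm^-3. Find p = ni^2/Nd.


Step 1: Since Nd >> ni, n ≈ Nd = 1.22e+16 cm^-3
Step 2: p = ni^2 / n = (1.5e10)^2 / 1.22e+16
Step 3: p = 2.25e20 / 1.22e+16 = 1.84e+04 cm^-3

1.84e+04


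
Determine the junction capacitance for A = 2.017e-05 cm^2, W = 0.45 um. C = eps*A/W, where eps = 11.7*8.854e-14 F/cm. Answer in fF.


Step 1: eps_Si = 11.7 * 8.854e-14 = 1.035918e-12 F/cm
Step 2: W in cm = 0.45 * 1e-4 = 4.50e-05 cm
Step 3: C = 1.035918e-12 * 2.017e-05 / 4.50e-05 = 4.643215e-13 F
Step 4: C = 464.32 fF

464.32
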